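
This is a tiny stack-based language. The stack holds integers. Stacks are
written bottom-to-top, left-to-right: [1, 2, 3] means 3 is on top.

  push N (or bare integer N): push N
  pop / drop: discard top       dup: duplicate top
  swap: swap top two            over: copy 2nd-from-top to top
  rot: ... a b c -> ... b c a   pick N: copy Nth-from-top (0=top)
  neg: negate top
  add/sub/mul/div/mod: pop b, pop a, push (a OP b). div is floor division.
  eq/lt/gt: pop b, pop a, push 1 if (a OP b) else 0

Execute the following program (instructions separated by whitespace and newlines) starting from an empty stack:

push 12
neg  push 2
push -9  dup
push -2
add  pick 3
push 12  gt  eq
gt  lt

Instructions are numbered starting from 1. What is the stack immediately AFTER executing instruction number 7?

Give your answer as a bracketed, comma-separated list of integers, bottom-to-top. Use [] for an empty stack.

Answer: [-12, 2, -9, -11]

Derivation:
Step 1 ('push 12'): [12]
Step 2 ('neg'): [-12]
Step 3 ('push 2'): [-12, 2]
Step 4 ('push -9'): [-12, 2, -9]
Step 5 ('dup'): [-12, 2, -9, -9]
Step 6 ('push -2'): [-12, 2, -9, -9, -2]
Step 7 ('add'): [-12, 2, -9, -11]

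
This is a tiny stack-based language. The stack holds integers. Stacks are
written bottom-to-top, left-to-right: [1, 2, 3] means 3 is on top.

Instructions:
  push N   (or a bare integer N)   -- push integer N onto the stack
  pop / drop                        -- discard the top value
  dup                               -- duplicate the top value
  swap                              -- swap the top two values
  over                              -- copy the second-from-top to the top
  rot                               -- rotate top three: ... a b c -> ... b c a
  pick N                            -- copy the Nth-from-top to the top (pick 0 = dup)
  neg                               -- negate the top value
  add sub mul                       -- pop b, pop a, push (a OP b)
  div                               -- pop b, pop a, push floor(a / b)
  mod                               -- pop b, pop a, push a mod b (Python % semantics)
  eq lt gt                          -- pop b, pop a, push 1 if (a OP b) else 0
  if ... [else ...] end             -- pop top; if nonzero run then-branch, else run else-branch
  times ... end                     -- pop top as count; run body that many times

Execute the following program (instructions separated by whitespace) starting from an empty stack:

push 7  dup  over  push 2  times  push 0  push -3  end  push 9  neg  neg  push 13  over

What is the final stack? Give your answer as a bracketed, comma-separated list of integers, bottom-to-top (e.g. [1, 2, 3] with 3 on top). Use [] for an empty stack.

After 'push 7': [7]
After 'dup': [7, 7]
After 'over': [7, 7, 7]
After 'push 2': [7, 7, 7, 2]
After 'times': [7, 7, 7]
After 'push 0': [7, 7, 7, 0]
After 'push -3': [7, 7, 7, 0, -3]
After 'push 0': [7, 7, 7, 0, -3, 0]
After 'push -3': [7, 7, 7, 0, -3, 0, -3]
After 'push 9': [7, 7, 7, 0, -3, 0, -3, 9]
After 'neg': [7, 7, 7, 0, -3, 0, -3, -9]
After 'neg': [7, 7, 7, 0, -3, 0, -3, 9]
After 'push 13': [7, 7, 7, 0, -3, 0, -3, 9, 13]
After 'over': [7, 7, 7, 0, -3, 0, -3, 9, 13, 9]

Answer: [7, 7, 7, 0, -3, 0, -3, 9, 13, 9]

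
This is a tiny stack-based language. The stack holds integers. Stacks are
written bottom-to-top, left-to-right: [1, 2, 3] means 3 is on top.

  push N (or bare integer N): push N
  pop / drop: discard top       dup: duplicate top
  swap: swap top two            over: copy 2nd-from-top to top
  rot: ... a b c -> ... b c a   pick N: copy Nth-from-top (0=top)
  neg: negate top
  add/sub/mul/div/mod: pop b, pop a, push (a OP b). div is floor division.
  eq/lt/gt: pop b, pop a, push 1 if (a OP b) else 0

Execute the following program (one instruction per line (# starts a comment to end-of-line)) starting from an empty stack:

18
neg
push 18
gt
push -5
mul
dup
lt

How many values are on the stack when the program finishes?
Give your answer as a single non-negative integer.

After 'push 18': stack = [18] (depth 1)
After 'neg': stack = [-18] (depth 1)
After 'push 18': stack = [-18, 18] (depth 2)
After 'gt': stack = [0] (depth 1)
After 'push -5': stack = [0, -5] (depth 2)
After 'mul': stack = [0] (depth 1)
After 'dup': stack = [0, 0] (depth 2)
After 'lt': stack = [0] (depth 1)

Answer: 1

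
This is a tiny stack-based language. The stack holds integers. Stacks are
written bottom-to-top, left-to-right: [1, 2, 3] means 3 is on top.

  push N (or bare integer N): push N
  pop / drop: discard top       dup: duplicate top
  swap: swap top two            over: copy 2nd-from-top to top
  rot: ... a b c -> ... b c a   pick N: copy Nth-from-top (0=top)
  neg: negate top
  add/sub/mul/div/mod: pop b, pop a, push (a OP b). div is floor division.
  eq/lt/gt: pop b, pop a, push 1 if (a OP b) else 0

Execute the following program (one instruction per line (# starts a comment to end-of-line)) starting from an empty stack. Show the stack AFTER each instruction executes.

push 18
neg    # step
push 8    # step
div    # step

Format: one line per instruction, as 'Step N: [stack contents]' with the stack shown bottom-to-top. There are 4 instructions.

Step 1: [18]
Step 2: [-18]
Step 3: [-18, 8]
Step 4: [-3]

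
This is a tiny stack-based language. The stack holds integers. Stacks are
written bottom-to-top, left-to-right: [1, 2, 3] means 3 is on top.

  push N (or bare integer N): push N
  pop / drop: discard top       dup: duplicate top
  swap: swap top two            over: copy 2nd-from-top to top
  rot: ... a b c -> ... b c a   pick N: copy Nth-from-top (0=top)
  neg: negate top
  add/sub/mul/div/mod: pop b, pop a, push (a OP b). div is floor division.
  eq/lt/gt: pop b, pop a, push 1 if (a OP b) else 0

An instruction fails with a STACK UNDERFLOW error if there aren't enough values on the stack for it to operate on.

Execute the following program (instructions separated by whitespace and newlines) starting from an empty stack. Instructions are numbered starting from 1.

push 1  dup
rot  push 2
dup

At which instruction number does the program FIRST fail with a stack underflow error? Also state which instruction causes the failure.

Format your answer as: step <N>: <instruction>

Answer: step 3: rot

Derivation:
Step 1 ('push 1'): stack = [1], depth = 1
Step 2 ('dup'): stack = [1, 1], depth = 2
Step 3 ('rot'): needs 3 value(s) but depth is 2 — STACK UNDERFLOW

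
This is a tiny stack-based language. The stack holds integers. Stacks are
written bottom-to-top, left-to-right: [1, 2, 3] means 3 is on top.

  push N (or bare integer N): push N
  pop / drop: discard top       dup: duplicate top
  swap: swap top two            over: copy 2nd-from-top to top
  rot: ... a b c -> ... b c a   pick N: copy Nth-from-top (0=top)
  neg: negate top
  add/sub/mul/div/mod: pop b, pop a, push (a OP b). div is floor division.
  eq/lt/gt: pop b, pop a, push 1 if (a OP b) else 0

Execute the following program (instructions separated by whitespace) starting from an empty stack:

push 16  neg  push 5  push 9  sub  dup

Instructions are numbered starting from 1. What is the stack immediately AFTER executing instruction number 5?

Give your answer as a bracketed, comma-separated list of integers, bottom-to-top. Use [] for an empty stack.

Answer: [-16, -4]

Derivation:
Step 1 ('push 16'): [16]
Step 2 ('neg'): [-16]
Step 3 ('push 5'): [-16, 5]
Step 4 ('push 9'): [-16, 5, 9]
Step 5 ('sub'): [-16, -4]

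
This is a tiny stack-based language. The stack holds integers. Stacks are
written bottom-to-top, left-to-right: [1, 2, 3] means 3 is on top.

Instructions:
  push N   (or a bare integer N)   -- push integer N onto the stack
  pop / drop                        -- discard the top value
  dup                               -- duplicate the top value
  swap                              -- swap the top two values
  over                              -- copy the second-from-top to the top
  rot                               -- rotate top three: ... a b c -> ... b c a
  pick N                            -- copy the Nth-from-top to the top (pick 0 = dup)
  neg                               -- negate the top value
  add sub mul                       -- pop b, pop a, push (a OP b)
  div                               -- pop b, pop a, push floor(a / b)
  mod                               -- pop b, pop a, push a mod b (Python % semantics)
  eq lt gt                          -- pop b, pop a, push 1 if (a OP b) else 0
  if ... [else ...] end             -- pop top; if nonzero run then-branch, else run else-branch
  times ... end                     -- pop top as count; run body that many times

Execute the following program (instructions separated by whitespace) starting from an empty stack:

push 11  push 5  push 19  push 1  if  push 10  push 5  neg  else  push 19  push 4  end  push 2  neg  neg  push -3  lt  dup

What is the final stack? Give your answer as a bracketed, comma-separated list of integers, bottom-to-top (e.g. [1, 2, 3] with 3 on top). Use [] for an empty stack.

After 'push 11': [11]
After 'push 5': [11, 5]
After 'push 19': [11, 5, 19]
After 'push 1': [11, 5, 19, 1]
After 'if': [11, 5, 19]
After 'push 10': [11, 5, 19, 10]
After 'push 5': [11, 5, 19, 10, 5]
After 'neg': [11, 5, 19, 10, -5]
After 'push 2': [11, 5, 19, 10, -5, 2]
After 'neg': [11, 5, 19, 10, -5, -2]
After 'neg': [11, 5, 19, 10, -5, 2]
After 'push -3': [11, 5, 19, 10, -5, 2, -3]
After 'lt': [11, 5, 19, 10, -5, 0]
After 'dup': [11, 5, 19, 10, -5, 0, 0]

Answer: [11, 5, 19, 10, -5, 0, 0]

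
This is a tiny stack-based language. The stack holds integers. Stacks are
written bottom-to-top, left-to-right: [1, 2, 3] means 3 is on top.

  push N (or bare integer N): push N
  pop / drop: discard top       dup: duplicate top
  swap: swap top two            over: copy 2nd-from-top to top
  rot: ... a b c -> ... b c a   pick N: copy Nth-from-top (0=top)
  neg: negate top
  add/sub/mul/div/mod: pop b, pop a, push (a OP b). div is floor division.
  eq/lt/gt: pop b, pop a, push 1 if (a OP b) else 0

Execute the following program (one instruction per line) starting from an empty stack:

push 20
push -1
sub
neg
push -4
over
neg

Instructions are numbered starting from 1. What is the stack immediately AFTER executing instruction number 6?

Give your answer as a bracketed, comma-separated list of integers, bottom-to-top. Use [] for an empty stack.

Step 1 ('push 20'): [20]
Step 2 ('push -1'): [20, -1]
Step 3 ('sub'): [21]
Step 4 ('neg'): [-21]
Step 5 ('push -4'): [-21, -4]
Step 6 ('over'): [-21, -4, -21]

Answer: [-21, -4, -21]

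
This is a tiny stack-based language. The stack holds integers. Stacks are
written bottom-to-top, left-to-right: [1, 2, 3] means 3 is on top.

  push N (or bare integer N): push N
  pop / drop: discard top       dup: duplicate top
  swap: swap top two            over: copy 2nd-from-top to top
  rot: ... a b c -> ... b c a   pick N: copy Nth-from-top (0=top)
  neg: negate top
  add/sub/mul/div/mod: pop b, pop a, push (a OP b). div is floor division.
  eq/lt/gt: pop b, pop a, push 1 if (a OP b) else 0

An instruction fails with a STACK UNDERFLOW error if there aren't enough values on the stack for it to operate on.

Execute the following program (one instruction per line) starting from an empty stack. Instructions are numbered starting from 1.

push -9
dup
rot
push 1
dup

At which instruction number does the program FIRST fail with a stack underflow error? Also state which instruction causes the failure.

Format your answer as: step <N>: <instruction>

Step 1 ('push -9'): stack = [-9], depth = 1
Step 2 ('dup'): stack = [-9, -9], depth = 2
Step 3 ('rot'): needs 3 value(s) but depth is 2 — STACK UNDERFLOW

Answer: step 3: rot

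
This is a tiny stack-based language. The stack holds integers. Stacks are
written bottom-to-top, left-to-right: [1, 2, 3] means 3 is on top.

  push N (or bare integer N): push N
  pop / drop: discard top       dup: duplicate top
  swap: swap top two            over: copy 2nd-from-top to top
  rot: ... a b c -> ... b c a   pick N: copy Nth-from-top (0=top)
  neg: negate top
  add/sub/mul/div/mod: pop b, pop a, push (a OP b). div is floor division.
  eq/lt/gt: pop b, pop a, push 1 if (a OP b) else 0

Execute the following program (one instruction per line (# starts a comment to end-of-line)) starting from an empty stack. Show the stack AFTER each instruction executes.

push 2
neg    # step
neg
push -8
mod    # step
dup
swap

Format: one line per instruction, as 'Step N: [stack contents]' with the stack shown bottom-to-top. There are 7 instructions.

Step 1: [2]
Step 2: [-2]
Step 3: [2]
Step 4: [2, -8]
Step 5: [-6]
Step 6: [-6, -6]
Step 7: [-6, -6]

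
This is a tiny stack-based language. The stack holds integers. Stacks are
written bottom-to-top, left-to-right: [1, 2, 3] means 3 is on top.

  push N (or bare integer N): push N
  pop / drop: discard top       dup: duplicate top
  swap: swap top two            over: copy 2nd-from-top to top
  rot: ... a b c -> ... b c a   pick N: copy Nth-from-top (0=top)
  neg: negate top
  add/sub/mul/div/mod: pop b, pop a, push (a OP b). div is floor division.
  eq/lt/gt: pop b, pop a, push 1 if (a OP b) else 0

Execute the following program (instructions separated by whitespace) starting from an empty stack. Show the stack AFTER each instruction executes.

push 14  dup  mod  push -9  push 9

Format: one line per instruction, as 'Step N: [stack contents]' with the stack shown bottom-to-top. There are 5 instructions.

Step 1: [14]
Step 2: [14, 14]
Step 3: [0]
Step 4: [0, -9]
Step 5: [0, -9, 9]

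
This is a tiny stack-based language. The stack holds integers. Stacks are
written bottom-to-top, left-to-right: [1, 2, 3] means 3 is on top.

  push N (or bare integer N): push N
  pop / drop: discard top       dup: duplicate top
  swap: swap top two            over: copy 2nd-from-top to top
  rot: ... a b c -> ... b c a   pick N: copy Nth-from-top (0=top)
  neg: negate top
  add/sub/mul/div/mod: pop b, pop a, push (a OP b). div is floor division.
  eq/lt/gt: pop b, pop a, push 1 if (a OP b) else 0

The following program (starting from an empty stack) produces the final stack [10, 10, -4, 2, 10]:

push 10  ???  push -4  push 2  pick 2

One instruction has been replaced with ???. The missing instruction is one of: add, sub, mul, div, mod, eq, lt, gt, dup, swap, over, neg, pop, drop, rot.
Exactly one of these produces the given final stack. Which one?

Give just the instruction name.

Answer: dup

Derivation:
Stack before ???: [10]
Stack after ???:  [10, 10]
The instruction that transforms [10] -> [10, 10] is: dup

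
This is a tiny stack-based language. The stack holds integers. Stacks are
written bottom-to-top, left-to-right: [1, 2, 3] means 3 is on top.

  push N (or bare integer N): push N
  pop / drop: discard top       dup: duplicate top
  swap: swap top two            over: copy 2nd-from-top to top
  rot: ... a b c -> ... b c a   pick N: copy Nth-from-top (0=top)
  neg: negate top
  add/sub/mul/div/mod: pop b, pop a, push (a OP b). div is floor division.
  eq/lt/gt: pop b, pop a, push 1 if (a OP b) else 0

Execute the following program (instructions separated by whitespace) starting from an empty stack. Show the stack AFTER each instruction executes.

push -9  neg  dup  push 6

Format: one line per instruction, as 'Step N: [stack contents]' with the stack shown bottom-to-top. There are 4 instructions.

Step 1: [-9]
Step 2: [9]
Step 3: [9, 9]
Step 4: [9, 9, 6]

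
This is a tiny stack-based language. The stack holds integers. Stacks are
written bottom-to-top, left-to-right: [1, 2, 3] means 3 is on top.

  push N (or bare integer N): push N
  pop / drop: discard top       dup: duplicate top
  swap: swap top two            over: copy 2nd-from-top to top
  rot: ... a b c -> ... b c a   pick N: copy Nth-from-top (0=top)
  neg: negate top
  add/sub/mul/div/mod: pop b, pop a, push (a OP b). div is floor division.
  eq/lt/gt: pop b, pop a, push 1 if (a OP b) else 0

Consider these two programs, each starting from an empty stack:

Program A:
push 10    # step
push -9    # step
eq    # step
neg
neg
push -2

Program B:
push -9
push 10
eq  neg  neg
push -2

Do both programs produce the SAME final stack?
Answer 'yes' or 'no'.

Program A trace:
  After 'push 10': [10]
  After 'push -9': [10, -9]
  After 'eq': [0]
  After 'neg': [0]
  After 'neg': [0]
  After 'push -2': [0, -2]
Program A final stack: [0, -2]

Program B trace:
  After 'push -9': [-9]
  After 'push 10': [-9, 10]
  After 'eq': [0]
  After 'neg': [0]
  After 'neg': [0]
  After 'push -2': [0, -2]
Program B final stack: [0, -2]
Same: yes

Answer: yes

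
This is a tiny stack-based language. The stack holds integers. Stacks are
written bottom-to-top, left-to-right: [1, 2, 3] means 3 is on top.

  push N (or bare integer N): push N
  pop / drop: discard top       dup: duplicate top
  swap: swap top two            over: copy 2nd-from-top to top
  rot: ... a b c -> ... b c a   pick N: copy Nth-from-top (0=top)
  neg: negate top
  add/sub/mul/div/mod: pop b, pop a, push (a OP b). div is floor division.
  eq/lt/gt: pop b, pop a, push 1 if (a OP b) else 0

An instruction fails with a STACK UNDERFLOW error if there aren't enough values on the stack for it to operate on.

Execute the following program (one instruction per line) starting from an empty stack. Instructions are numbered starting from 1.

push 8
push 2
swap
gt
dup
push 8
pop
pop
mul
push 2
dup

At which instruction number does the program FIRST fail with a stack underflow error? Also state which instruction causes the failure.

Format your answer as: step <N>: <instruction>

Step 1 ('push 8'): stack = [8], depth = 1
Step 2 ('push 2'): stack = [8, 2], depth = 2
Step 3 ('swap'): stack = [2, 8], depth = 2
Step 4 ('gt'): stack = [0], depth = 1
Step 5 ('dup'): stack = [0, 0], depth = 2
Step 6 ('push 8'): stack = [0, 0, 8], depth = 3
Step 7 ('pop'): stack = [0, 0], depth = 2
Step 8 ('pop'): stack = [0], depth = 1
Step 9 ('mul'): needs 2 value(s) but depth is 1 — STACK UNDERFLOW

Answer: step 9: mul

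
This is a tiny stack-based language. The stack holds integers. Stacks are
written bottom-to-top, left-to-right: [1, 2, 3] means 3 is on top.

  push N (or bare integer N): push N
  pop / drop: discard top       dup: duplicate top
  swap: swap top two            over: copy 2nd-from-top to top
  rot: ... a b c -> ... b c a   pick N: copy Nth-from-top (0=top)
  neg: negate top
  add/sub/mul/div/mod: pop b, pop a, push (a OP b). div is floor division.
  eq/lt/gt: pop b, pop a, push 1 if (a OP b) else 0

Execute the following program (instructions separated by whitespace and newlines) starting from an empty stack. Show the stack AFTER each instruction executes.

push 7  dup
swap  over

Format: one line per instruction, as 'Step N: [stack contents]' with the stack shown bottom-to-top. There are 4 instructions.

Step 1: [7]
Step 2: [7, 7]
Step 3: [7, 7]
Step 4: [7, 7, 7]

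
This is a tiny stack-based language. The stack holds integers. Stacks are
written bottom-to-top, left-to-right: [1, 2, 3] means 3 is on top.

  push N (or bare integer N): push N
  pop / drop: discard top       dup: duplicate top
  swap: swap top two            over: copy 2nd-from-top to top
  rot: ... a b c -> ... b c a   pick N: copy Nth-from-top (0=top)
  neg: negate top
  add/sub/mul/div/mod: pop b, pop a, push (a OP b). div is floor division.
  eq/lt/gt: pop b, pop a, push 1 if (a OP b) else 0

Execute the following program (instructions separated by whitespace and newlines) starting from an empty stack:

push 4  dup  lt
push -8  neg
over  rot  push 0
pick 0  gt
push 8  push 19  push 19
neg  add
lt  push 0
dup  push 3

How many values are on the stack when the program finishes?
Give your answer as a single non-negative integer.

Answer: 8

Derivation:
After 'push 4': stack = [4] (depth 1)
After 'dup': stack = [4, 4] (depth 2)
After 'lt': stack = [0] (depth 1)
After 'push -8': stack = [0, -8] (depth 2)
After 'neg': stack = [0, 8] (depth 2)
After 'over': stack = [0, 8, 0] (depth 3)
After 'rot': stack = [8, 0, 0] (depth 3)
After 'push 0': stack = [8, 0, 0, 0] (depth 4)
After 'pick 0': stack = [8, 0, 0, 0, 0] (depth 5)
After 'gt': stack = [8, 0, 0, 0] (depth 4)
After 'push 8': stack = [8, 0, 0, 0, 8] (depth 5)
After 'push 19': stack = [8, 0, 0, 0, 8, 19] (depth 6)
After 'push 19': stack = [8, 0, 0, 0, 8, 19, 19] (depth 7)
After 'neg': stack = [8, 0, 0, 0, 8, 19, -19] (depth 7)
After 'add': stack = [8, 0, 0, 0, 8, 0] (depth 6)
After 'lt': stack = [8, 0, 0, 0, 0] (depth 5)
After 'push 0': stack = [8, 0, 0, 0, 0, 0] (depth 6)
After 'dup': stack = [8, 0, 0, 0, 0, 0, 0] (depth 7)
After 'push 3': stack = [8, 0, 0, 0, 0, 0, 0, 3] (depth 8)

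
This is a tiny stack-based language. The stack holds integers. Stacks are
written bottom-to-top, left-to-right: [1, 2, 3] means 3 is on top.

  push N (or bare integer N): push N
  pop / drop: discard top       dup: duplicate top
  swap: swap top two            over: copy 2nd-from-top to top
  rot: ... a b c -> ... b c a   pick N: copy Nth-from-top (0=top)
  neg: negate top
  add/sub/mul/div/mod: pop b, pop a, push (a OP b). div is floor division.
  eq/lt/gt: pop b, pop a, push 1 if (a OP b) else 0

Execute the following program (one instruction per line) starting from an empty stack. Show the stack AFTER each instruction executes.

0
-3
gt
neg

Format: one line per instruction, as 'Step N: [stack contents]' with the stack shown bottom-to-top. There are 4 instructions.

Step 1: [0]
Step 2: [0, -3]
Step 3: [1]
Step 4: [-1]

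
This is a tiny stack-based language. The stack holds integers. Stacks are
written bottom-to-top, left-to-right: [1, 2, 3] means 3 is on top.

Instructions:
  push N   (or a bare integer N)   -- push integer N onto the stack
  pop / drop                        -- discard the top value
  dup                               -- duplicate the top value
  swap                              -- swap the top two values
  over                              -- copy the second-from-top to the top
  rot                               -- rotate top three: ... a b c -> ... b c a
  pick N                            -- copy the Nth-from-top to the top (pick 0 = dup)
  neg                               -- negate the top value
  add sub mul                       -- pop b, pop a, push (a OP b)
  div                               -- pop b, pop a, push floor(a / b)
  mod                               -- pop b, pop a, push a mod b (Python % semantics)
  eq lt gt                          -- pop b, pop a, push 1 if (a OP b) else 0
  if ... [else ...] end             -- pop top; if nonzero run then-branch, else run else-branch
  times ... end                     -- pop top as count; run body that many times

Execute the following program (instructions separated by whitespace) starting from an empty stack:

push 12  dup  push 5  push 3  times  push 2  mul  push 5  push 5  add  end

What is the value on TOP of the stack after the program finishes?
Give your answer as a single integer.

Answer: 10

Derivation:
After 'push 12': [12]
After 'dup': [12, 12]
After 'push 5': [12, 12, 5]
After 'push 3': [12, 12, 5, 3]
After 'times': [12, 12, 5]
After 'push 2': [12, 12, 5, 2]
After 'mul': [12, 12, 10]
After 'push 5': [12, 12, 10, 5]
After 'push 5': [12, 12, 10, 5, 5]
After 'add': [12, 12, 10, 10]
After 'push 2': [12, 12, 10, 10, 2]
After 'mul': [12, 12, 10, 20]
After 'push 5': [12, 12, 10, 20, 5]
After 'push 5': [12, 12, 10, 20, 5, 5]
After 'add': [12, 12, 10, 20, 10]
After 'push 2': [12, 12, 10, 20, 10, 2]
After 'mul': [12, 12, 10, 20, 20]
After 'push 5': [12, 12, 10, 20, 20, 5]
After 'push 5': [12, 12, 10, 20, 20, 5, 5]
After 'add': [12, 12, 10, 20, 20, 10]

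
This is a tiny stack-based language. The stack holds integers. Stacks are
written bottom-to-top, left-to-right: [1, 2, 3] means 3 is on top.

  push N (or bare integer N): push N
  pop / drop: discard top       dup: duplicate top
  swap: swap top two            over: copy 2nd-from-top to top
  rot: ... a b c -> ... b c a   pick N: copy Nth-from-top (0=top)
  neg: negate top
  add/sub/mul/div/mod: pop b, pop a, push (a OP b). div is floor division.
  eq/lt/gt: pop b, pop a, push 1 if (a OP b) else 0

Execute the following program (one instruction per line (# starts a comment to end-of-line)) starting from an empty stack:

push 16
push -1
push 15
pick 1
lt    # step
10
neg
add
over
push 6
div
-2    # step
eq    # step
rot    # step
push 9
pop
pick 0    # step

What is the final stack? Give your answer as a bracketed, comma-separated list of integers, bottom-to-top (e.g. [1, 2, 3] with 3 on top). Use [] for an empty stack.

After 'push 16': [16]
After 'push -1': [16, -1]
After 'push 15': [16, -1, 15]
After 'pick 1': [16, -1, 15, -1]
After 'lt': [16, -1, 0]
After 'push 10': [16, -1, 0, 10]
After 'neg': [16, -1, 0, -10]
After 'add': [16, -1, -10]
After 'over': [16, -1, -10, -1]
After 'push 6': [16, -1, -10, -1, 6]
After 'div': [16, -1, -10, -1]
After 'push -2': [16, -1, -10, -1, -2]
After 'eq': [16, -1, -10, 0]
After 'rot': [16, -10, 0, -1]
After 'push 9': [16, -10, 0, -1, 9]
After 'pop': [16, -10, 0, -1]
After 'pick 0': [16, -10, 0, -1, -1]

Answer: [16, -10, 0, -1, -1]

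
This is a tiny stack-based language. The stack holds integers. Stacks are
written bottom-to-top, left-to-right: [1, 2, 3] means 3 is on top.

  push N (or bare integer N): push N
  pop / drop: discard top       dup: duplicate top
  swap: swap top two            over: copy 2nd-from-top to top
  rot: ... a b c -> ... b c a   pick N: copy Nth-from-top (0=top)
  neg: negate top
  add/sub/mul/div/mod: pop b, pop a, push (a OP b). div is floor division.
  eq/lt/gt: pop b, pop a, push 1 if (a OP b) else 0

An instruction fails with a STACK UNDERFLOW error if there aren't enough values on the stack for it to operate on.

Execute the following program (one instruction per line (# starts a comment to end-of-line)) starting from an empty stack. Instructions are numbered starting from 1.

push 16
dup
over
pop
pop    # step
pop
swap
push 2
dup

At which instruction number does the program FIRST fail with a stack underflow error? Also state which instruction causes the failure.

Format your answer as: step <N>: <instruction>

Answer: step 7: swap

Derivation:
Step 1 ('push 16'): stack = [16], depth = 1
Step 2 ('dup'): stack = [16, 16], depth = 2
Step 3 ('over'): stack = [16, 16, 16], depth = 3
Step 4 ('pop'): stack = [16, 16], depth = 2
Step 5 ('pop'): stack = [16], depth = 1
Step 6 ('pop'): stack = [], depth = 0
Step 7 ('swap'): needs 2 value(s) but depth is 0 — STACK UNDERFLOW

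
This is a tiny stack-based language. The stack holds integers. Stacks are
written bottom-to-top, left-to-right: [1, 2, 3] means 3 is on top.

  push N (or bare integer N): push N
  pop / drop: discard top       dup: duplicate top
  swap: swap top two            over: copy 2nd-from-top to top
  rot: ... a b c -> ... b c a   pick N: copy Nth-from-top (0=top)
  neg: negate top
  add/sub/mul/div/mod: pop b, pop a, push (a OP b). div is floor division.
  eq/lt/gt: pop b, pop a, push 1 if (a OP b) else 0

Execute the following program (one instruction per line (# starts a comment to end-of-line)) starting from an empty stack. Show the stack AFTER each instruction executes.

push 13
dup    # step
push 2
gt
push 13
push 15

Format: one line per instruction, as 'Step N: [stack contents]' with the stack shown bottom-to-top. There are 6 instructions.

Step 1: [13]
Step 2: [13, 13]
Step 3: [13, 13, 2]
Step 4: [13, 1]
Step 5: [13, 1, 13]
Step 6: [13, 1, 13, 15]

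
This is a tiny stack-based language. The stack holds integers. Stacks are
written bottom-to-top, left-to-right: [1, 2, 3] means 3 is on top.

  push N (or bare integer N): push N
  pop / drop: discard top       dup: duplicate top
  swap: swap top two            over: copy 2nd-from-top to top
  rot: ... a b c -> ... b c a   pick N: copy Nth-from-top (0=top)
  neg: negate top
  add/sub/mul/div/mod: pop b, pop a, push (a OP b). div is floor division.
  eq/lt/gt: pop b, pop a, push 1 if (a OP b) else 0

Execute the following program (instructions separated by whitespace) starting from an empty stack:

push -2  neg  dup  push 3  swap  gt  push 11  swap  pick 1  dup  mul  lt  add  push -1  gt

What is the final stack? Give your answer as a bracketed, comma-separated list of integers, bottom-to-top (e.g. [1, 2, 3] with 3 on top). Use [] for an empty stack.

After 'push -2': [-2]
After 'neg': [2]
After 'dup': [2, 2]
After 'push 3': [2, 2, 3]
After 'swap': [2, 3, 2]
After 'gt': [2, 1]
After 'push 11': [2, 1, 11]
After 'swap': [2, 11, 1]
After 'pick 1': [2, 11, 1, 11]
After 'dup': [2, 11, 1, 11, 11]
After 'mul': [2, 11, 1, 121]
After 'lt': [2, 11, 1]
After 'add': [2, 12]
After 'push -1': [2, 12, -1]
After 'gt': [2, 1]

Answer: [2, 1]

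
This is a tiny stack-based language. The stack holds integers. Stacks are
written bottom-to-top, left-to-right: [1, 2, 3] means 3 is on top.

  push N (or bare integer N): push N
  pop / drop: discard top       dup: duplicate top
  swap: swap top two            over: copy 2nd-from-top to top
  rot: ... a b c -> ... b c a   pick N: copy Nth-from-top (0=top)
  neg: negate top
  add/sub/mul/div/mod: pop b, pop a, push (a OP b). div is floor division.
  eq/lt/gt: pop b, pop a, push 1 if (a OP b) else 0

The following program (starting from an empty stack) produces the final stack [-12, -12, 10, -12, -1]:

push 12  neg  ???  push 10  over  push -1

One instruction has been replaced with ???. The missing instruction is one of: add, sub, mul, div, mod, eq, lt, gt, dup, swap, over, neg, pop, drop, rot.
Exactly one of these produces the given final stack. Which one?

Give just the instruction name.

Stack before ???: [-12]
Stack after ???:  [-12, -12]
The instruction that transforms [-12] -> [-12, -12] is: dup

Answer: dup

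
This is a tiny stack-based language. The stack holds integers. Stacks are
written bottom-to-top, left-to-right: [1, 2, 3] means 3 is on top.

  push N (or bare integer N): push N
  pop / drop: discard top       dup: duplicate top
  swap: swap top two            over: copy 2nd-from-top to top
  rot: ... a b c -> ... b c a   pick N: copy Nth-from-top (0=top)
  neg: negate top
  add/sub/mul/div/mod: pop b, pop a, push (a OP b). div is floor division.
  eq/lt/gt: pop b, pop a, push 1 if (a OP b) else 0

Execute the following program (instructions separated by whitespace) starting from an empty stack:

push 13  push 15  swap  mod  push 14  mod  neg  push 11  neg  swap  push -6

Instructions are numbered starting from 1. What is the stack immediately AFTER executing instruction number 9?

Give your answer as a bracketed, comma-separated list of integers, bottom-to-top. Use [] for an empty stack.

Step 1 ('push 13'): [13]
Step 2 ('push 15'): [13, 15]
Step 3 ('swap'): [15, 13]
Step 4 ('mod'): [2]
Step 5 ('push 14'): [2, 14]
Step 6 ('mod'): [2]
Step 7 ('neg'): [-2]
Step 8 ('push 11'): [-2, 11]
Step 9 ('neg'): [-2, -11]

Answer: [-2, -11]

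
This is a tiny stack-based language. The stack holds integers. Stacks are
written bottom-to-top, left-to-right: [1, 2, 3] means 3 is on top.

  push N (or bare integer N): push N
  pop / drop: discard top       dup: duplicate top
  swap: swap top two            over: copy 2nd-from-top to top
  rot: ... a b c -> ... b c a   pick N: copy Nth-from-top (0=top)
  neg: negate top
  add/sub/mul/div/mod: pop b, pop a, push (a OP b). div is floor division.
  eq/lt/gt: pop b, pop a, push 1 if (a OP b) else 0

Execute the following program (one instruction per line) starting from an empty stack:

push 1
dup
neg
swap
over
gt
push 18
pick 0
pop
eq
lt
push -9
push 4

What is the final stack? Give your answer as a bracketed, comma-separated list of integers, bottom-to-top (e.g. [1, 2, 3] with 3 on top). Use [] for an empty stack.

Answer: [1, -9, 4]

Derivation:
After 'push 1': [1]
After 'dup': [1, 1]
After 'neg': [1, -1]
After 'swap': [-1, 1]
After 'over': [-1, 1, -1]
After 'gt': [-1, 1]
After 'push 18': [-1, 1, 18]
After 'pick 0': [-1, 1, 18, 18]
After 'pop': [-1, 1, 18]
After 'eq': [-1, 0]
After 'lt': [1]
After 'push -9': [1, -9]
After 'push 4': [1, -9, 4]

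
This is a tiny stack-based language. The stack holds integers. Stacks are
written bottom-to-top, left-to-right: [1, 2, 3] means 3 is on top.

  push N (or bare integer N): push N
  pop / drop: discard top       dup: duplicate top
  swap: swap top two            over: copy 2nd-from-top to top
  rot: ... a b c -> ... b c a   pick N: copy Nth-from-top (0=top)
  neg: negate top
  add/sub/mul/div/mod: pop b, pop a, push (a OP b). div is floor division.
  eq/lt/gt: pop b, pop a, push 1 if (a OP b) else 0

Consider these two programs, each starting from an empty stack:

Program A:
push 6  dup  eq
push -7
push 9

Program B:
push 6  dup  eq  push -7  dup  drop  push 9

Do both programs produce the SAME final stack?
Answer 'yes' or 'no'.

Program A trace:
  After 'push 6': [6]
  After 'dup': [6, 6]
  After 'eq': [1]
  After 'push -7': [1, -7]
  After 'push 9': [1, -7, 9]
Program A final stack: [1, -7, 9]

Program B trace:
  After 'push 6': [6]
  After 'dup': [6, 6]
  After 'eq': [1]
  After 'push -7': [1, -7]
  After 'dup': [1, -7, -7]
  After 'drop': [1, -7]
  After 'push 9': [1, -7, 9]
Program B final stack: [1, -7, 9]
Same: yes

Answer: yes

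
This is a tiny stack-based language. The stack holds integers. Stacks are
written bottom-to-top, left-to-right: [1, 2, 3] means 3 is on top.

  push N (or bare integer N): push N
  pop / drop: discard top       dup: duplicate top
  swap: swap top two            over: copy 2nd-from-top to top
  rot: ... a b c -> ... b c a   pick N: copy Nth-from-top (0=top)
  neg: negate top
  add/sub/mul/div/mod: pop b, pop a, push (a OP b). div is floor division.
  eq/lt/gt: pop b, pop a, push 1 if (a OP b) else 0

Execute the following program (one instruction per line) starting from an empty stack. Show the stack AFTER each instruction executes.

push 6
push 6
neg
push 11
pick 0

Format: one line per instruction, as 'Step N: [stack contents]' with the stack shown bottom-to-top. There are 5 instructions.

Step 1: [6]
Step 2: [6, 6]
Step 3: [6, -6]
Step 4: [6, -6, 11]
Step 5: [6, -6, 11, 11]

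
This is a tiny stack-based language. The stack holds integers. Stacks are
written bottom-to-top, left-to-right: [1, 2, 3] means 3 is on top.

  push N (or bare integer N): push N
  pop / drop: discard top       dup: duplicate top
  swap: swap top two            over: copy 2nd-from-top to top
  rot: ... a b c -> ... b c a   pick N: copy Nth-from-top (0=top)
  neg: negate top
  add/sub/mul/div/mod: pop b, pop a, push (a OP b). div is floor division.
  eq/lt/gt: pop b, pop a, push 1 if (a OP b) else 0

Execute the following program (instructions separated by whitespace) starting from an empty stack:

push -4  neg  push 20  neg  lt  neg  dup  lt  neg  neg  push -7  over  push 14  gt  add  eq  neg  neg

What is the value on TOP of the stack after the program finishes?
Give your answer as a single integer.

After 'push -4': [-4]
After 'neg': [4]
After 'push 20': [4, 20]
After 'neg': [4, -20]
After 'lt': [0]
After 'neg': [0]
After 'dup': [0, 0]
After 'lt': [0]
After 'neg': [0]
After 'neg': [0]
After 'push -7': [0, -7]
After 'over': [0, -7, 0]
After 'push 14': [0, -7, 0, 14]
After 'gt': [0, -7, 0]
After 'add': [0, -7]
After 'eq': [0]
After 'neg': [0]
After 'neg': [0]

Answer: 0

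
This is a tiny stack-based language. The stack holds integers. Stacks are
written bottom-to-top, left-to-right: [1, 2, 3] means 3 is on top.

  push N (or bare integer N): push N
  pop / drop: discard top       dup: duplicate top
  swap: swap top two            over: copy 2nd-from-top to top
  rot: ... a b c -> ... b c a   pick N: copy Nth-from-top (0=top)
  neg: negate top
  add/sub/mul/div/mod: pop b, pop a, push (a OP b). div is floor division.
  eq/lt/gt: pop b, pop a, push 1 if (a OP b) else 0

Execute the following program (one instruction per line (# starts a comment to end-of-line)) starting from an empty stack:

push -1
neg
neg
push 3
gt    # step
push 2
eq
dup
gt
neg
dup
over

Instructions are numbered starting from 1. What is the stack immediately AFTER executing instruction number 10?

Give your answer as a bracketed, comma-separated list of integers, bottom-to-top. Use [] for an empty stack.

Step 1 ('push -1'): [-1]
Step 2 ('neg'): [1]
Step 3 ('neg'): [-1]
Step 4 ('push 3'): [-1, 3]
Step 5 ('gt'): [0]
Step 6 ('push 2'): [0, 2]
Step 7 ('eq'): [0]
Step 8 ('dup'): [0, 0]
Step 9 ('gt'): [0]
Step 10 ('neg'): [0]

Answer: [0]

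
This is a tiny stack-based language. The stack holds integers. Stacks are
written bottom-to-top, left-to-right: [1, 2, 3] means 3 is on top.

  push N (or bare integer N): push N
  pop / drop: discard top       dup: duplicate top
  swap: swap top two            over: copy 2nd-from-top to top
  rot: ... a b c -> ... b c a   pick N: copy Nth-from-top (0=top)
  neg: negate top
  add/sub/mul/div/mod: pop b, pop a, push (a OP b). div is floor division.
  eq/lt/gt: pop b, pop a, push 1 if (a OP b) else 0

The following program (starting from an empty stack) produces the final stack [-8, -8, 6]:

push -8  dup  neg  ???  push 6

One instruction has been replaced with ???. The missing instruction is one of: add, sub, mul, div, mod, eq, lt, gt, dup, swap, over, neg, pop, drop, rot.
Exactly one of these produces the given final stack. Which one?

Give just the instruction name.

Answer: neg

Derivation:
Stack before ???: [-8, 8]
Stack after ???:  [-8, -8]
The instruction that transforms [-8, 8] -> [-8, -8] is: neg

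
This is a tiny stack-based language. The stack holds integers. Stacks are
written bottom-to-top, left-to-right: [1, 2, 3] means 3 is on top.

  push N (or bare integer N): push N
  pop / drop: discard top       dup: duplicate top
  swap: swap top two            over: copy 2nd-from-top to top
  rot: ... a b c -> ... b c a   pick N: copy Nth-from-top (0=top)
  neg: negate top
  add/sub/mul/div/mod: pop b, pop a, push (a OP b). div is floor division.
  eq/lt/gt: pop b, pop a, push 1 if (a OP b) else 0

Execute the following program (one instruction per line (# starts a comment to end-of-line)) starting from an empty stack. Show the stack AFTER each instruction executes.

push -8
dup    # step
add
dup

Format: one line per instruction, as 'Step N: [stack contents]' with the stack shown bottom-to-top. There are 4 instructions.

Step 1: [-8]
Step 2: [-8, -8]
Step 3: [-16]
Step 4: [-16, -16]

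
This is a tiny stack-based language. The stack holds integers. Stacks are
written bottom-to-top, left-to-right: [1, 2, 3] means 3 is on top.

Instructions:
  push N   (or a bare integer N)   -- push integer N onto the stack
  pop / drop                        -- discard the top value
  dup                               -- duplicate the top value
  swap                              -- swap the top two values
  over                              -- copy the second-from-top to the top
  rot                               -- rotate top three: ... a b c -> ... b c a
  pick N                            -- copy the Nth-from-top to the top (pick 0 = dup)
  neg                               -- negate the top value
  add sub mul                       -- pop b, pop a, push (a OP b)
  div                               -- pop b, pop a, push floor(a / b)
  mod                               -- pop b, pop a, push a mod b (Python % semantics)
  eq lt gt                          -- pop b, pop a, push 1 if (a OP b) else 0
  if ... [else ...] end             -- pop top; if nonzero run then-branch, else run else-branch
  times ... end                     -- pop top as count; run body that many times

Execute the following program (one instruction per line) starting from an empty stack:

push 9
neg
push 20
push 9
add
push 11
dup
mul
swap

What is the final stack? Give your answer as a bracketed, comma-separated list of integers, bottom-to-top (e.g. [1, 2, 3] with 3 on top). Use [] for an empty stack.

After 'push 9': [9]
After 'neg': [-9]
After 'push 20': [-9, 20]
After 'push 9': [-9, 20, 9]
After 'add': [-9, 29]
After 'push 11': [-9, 29, 11]
After 'dup': [-9, 29, 11, 11]
After 'mul': [-9, 29, 121]
After 'swap': [-9, 121, 29]

Answer: [-9, 121, 29]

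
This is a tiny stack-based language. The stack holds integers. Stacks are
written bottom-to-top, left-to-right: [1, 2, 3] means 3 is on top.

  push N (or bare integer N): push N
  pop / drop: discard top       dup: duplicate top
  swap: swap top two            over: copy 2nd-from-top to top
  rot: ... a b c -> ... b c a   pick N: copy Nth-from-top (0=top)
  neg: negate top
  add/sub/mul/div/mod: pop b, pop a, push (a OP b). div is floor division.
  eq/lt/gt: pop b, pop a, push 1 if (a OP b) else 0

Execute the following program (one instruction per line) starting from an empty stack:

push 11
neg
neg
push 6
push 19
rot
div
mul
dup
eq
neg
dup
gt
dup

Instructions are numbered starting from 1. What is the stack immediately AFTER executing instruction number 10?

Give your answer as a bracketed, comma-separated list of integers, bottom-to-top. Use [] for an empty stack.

Answer: [1]

Derivation:
Step 1 ('push 11'): [11]
Step 2 ('neg'): [-11]
Step 3 ('neg'): [11]
Step 4 ('push 6'): [11, 6]
Step 5 ('push 19'): [11, 6, 19]
Step 6 ('rot'): [6, 19, 11]
Step 7 ('div'): [6, 1]
Step 8 ('mul'): [6]
Step 9 ('dup'): [6, 6]
Step 10 ('eq'): [1]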